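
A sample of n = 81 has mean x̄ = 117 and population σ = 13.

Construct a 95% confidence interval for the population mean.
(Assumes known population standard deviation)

Confidence level: 95%, α = 0.05
z_0.025 = 1.960
SE = σ/√n = 13/√81 = 1.4444
Margin of error = 1.960 × 1.4444 = 2.8310
CI: x̄ ± margin = 117 ± 2.8310
CI: (114.1690, 119.8310)

Answer: (114.1690, 119.8310)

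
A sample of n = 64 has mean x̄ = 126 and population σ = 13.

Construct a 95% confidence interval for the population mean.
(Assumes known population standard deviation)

Confidence level: 95%, α = 0.05
z_0.025 = 1.960
SE = σ/√n = 13/√64 = 1.6250
Margin of error = 1.960 × 1.6250 = 3.1850
CI: x̄ ± margin = 126 ± 3.1850
CI: (122.8150, 129.1850)

Answer: (122.8150, 129.1850)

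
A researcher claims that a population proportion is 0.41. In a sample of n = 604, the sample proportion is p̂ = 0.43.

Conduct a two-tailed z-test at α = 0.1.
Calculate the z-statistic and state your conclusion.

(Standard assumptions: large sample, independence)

H₀: p = 0.41, H₁: p ≠ 0.41
Standard error: SE = √(p₀(1-p₀)/n) = √(0.41×0.59/604) = 0.020012
z-statistic: z = (p̂ - p₀)/SE = (0.43 - 0.41)/0.020012 = 0.9994
Critical value: z_0.05 = ±1.645
p-value = 0.3176
Decision: fail to reject H₀ at α = 0.1

Answer: z = 0.9994, fail to reject H₀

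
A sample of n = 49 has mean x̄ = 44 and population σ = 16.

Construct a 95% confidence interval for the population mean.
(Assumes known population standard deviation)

Confidence level: 95%, α = 0.05
z_0.025 = 1.960
SE = σ/√n = 16/√49 = 2.2857
Margin of error = 1.960 × 2.2857 = 4.4800
CI: x̄ ± margin = 44 ± 4.4800
CI: (39.5200, 48.4800)

Answer: (39.5200, 48.4800)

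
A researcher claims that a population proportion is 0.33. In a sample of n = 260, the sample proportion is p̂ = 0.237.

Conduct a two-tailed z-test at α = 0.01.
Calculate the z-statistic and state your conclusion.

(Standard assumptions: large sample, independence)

Answer: z = -3.1892, reject H₀

Derivation:
H₀: p = 0.33, H₁: p ≠ 0.33
Standard error: SE = √(p₀(1-p₀)/n) = √(0.33×0.67/260) = 0.029161
z-statistic: z = (p̂ - p₀)/SE = (0.237 - 0.33)/0.029161 = -3.1892
Critical value: z_0.005 = ±2.576
p-value = 0.0014
Decision: reject H₀ at α = 0.01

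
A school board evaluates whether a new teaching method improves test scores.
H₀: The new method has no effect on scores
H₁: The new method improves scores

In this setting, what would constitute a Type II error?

A Type I error (probability α) occurs when we reject a true H₀.
A Type II error (probability β) occurs when we fail to reject a false H₀.

Answer: Failing to adopt an effective teaching method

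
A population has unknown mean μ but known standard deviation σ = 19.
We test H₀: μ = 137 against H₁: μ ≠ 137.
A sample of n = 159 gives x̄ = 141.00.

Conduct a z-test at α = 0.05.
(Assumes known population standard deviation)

Standard error: SE = σ/√n = 19/√159 = 1.5068
z-statistic: z = (x̄ - μ₀)/SE = (141.00 - 137)/1.5068 = 2.6546
Critical value: ±1.960
p-value = 0.0079
Decision: reject H₀

Answer: z = 2.6546, reject H₀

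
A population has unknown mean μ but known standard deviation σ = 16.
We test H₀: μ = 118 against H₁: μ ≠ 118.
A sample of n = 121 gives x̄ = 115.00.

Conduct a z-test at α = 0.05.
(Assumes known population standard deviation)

Answer: z = -2.0626, reject H₀

Derivation:
Standard error: SE = σ/√n = 16/√121 = 1.4545
z-statistic: z = (x̄ - μ₀)/SE = (115.00 - 118)/1.4545 = -2.0626
Critical value: ±1.960
p-value = 0.0392
Decision: reject H₀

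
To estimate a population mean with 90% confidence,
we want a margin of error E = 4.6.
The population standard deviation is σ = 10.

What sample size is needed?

z_0.05 = 1.645
n = (z×σ/E)² = (1.645×10/4.6)²
n = 12.7884
Round up: n = 13

Answer: n = 13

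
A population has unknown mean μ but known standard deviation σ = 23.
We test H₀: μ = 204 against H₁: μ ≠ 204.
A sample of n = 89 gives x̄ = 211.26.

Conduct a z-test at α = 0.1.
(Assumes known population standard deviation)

Standard error: SE = σ/√n = 23/√89 = 2.4380
z-statistic: z = (x̄ - μ₀)/SE = (211.26 - 204)/2.4380 = 2.9779
Critical value: ±1.645
p-value = 0.0029
Decision: reject H₀

Answer: z = 2.9779, reject H₀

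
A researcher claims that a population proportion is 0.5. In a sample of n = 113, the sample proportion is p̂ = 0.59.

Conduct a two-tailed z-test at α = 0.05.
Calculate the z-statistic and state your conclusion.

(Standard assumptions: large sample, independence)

H₀: p = 0.5, H₁: p ≠ 0.5
Standard error: SE = √(p₀(1-p₀)/n) = √(0.5×0.5/113) = 0.047036
z-statistic: z = (p̂ - p₀)/SE = (0.59 - 0.5)/0.047036 = 1.9134
Critical value: z_0.025 = ±1.960
p-value = 0.0557
Decision: fail to reject H₀ at α = 0.05

Answer: z = 1.9134, fail to reject H₀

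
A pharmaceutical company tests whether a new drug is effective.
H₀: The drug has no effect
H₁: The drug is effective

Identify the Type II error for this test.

Answer: Failing to detect the drug's effect when it actually works

Derivation:
A Type I error (probability α) occurs when we reject a true H₀.
A Type II error (probability β) occurs when we fail to reject a false H₀.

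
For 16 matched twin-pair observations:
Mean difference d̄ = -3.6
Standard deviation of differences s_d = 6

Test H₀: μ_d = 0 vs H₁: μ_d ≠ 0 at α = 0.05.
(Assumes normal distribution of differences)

df = n - 1 = 15
SE = s_d/√n = 6/√16 = 1.5000
t = d̄/SE = -3.6/1.5000 = -2.4000
Critical value: t_{0.025,15} = ±2.131
p-value ≈ 0.0298
Decision: reject H₀

Answer: t = -2.4000, reject H₀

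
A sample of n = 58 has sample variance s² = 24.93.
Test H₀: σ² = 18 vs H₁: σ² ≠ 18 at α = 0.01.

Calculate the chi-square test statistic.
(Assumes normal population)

Answer: χ² = 78.9450, fail to reject H₀

Derivation:
df = n - 1 = 57
χ² = (n-1)s²/σ₀² = 57×24.93/18 = 78.9450
Critical values: χ²_{0.995,57} = 33.248, χ²_{0.005,57} = 88.236
Rejection region: χ² < 33.248 or χ² > 88.236
Decision: fail to reject H₀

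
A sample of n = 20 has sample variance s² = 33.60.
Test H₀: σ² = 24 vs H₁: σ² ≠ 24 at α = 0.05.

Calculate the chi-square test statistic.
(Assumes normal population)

Answer: χ² = 26.6000, fail to reject H₀

Derivation:
df = n - 1 = 19
χ² = (n-1)s²/σ₀² = 19×33.60/24 = 26.6000
Critical values: χ²_{0.975,19} = 8.907, χ²_{0.025,19} = 32.852
Rejection region: χ² < 8.907 or χ² > 32.852
Decision: fail to reject H₀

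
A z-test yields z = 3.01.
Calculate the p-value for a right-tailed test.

For z = 3.01:
p = P(Z > 3.01) = 1 - Φ(3.01) = 0.0013

Answer: p-value ≈ 0.0013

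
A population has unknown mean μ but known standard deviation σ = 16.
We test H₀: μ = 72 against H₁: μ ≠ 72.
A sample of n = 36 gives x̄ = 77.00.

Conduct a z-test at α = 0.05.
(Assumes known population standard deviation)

Standard error: SE = σ/√n = 16/√36 = 2.6667
z-statistic: z = (x̄ - μ₀)/SE = (77.00 - 72)/2.6667 = 1.8750
Critical value: ±1.960
p-value = 0.0608
Decision: fail to reject H₀

Answer: z = 1.8750, fail to reject H₀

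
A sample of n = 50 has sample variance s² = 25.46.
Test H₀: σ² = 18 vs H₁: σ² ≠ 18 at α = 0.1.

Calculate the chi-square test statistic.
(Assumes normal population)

df = n - 1 = 49
χ² = (n-1)s²/σ₀² = 49×25.46/18 = 69.3078
Critical values: χ²_{0.95,49} = 33.930, χ²_{0.05,49} = 66.339
Rejection region: χ² < 33.930 or χ² > 66.339
Decision: reject H₀

Answer: χ² = 69.3078, reject H₀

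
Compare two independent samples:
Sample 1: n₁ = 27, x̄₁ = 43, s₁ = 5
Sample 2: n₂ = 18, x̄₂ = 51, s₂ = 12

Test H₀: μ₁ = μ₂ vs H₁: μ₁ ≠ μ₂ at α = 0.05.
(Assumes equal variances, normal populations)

Pooled variance: s²_p = [26×5² + 17×12²]/(43) = 72.0465
s_p = 8.4880
SE = s_p×√(1/n₁ + 1/n₂) = 8.4880×√(1/27 + 1/18) = 2.5828
t = (x̄₁ - x̄₂)/SE = (43 - 51)/2.5828 = -3.0974
df = 43, t-critical = ±2.017
Decision: reject H₀

Answer: t = -3.0974, reject H₀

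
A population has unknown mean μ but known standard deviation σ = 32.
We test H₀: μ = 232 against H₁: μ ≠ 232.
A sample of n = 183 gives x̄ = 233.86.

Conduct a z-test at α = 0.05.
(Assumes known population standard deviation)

Answer: z = 0.7863, fail to reject H₀

Derivation:
Standard error: SE = σ/√n = 32/√183 = 2.3655
z-statistic: z = (x̄ - μ₀)/SE = (233.86 - 232)/2.3655 = 0.7863
Critical value: ±1.960
p-value = 0.4317
Decision: fail to reject H₀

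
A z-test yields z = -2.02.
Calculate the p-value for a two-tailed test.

For z = -2.02:
p = 2×P(Z > |-2.02|) = 2×(1 - Φ(2.02)) = 0.0434

Answer: p-value ≈ 0.0434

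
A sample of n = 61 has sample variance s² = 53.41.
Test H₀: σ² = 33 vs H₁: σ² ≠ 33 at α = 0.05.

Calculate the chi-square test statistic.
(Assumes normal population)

df = n - 1 = 60
χ² = (n-1)s²/σ₀² = 60×53.41/33 = 97.1091
Critical values: χ²_{0.975,60} = 40.482, χ²_{0.025,60} = 83.298
Rejection region: χ² < 40.482 or χ² > 83.298
Decision: reject H₀

Answer: χ² = 97.1091, reject H₀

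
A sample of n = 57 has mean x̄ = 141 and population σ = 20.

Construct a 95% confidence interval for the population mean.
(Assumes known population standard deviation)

Confidence level: 95%, α = 0.05
z_0.025 = 1.960
SE = σ/√n = 20/√57 = 2.6491
Margin of error = 1.960 × 2.6491 = 5.1922
CI: x̄ ± margin = 141 ± 5.1922
CI: (135.8078, 146.1922)

Answer: (135.8078, 146.1922)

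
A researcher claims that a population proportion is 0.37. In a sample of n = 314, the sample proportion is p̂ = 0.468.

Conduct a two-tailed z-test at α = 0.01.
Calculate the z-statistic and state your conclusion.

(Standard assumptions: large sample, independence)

Answer: z = 3.5969, reject H₀

Derivation:
H₀: p = 0.37, H₁: p ≠ 0.37
Standard error: SE = √(p₀(1-p₀)/n) = √(0.37×0.63/314) = 0.027246
z-statistic: z = (p̂ - p₀)/SE = (0.468 - 0.37)/0.027246 = 3.5969
Critical value: z_0.005 = ±2.576
p-value = 0.0003
Decision: reject H₀ at α = 0.01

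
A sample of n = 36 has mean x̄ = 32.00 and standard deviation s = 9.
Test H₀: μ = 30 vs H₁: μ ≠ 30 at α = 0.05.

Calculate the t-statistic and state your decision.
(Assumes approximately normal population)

df = n - 1 = 35
SE = s/√n = 9/√36 = 1.5000
t = (x̄ - μ₀)/SE = (32.00 - 30)/1.5000 = 1.3333
Critical value: t_{0.025,35} = ±2.030
p-value ≈ 0.1910
Decision: fail to reject H₀

Answer: t = 1.3333, fail to reject H₀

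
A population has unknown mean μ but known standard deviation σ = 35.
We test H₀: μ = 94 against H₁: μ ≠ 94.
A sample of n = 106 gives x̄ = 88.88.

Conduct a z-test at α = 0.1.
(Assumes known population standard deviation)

Standard error: SE = σ/√n = 35/√106 = 3.3995
z-statistic: z = (x̄ - μ₀)/SE = (88.88 - 94)/3.3995 = -1.5061
Critical value: ±1.645
p-value = 0.1320
Decision: fail to reject H₀

Answer: z = -1.5061, fail to reject H₀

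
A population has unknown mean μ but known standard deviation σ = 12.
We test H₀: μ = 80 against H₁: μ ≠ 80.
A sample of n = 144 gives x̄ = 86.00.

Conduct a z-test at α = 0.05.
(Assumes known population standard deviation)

Answer: z = 6.0000, reject H₀

Derivation:
Standard error: SE = σ/√n = 12/√144 = 1.0000
z-statistic: z = (x̄ - μ₀)/SE = (86.00 - 80)/1.0000 = 6.0000
Critical value: ±1.960
p-value < 0.0001
Decision: reject H₀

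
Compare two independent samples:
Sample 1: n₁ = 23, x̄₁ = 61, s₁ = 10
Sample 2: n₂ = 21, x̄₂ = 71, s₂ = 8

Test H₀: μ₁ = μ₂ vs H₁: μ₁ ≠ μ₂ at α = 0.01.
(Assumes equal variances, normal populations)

Answer: t = -3.6398, reject H₀

Derivation:
Pooled variance: s²_p = [22×10² + 20×8²]/(42) = 82.8571
s_p = 9.1026
SE = s_p×√(1/n₁ + 1/n₂) = 9.1026×√(1/23 + 1/21) = 2.7474
t = (x̄₁ - x̄₂)/SE = (61 - 71)/2.7474 = -3.6398
df = 42, t-critical = ±2.698
Decision: reject H₀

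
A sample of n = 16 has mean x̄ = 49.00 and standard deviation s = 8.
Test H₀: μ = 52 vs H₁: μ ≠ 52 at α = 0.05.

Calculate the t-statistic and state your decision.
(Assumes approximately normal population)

Answer: t = -1.5000, fail to reject H₀

Derivation:
df = n - 1 = 15
SE = s/√n = 8/√16 = 2.0000
t = (x̄ - μ₀)/SE = (49.00 - 52)/2.0000 = -1.5000
Critical value: t_{0.025,15} = ±2.131
p-value ≈ 0.1544
Decision: fail to reject H₀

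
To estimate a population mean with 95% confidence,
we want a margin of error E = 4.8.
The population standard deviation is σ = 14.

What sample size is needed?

Answer: n = 33

Derivation:
z_0.025 = 1.960
n = (z×σ/E)² = (1.960×14/4.8)²
n = 32.6803
Round up: n = 33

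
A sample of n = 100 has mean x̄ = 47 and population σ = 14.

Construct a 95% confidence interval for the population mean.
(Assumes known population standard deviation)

Answer: (44.2560, 49.7440)

Derivation:
Confidence level: 95%, α = 0.05
z_0.025 = 1.960
SE = σ/√n = 14/√100 = 1.4000
Margin of error = 1.960 × 1.4000 = 2.7440
CI: x̄ ± margin = 47 ± 2.7440
CI: (44.2560, 49.7440)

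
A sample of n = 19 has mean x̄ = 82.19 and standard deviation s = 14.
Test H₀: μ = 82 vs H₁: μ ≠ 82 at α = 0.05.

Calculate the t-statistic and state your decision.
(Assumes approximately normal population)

df = n - 1 = 18
SE = s/√n = 14/√19 = 3.2118
t = (x̄ - μ₀)/SE = (82.19 - 82)/3.2118 = 0.0592
Critical value: t_{0.025,18} = ±2.101
p-value ≈ 0.9534
Decision: fail to reject H₀

Answer: t = 0.0592, fail to reject H₀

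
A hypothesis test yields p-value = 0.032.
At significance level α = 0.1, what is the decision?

Compare p-value to α:
0.032 < 0.1
Decision: reject H₀

Answer: reject H₀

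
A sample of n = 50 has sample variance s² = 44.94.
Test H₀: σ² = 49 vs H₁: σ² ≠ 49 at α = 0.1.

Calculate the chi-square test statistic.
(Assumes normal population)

Answer: χ² = 44.9400, fail to reject H₀

Derivation:
df = n - 1 = 49
χ² = (n-1)s²/σ₀² = 49×44.94/49 = 44.9400
Critical values: χ²_{0.95,49} = 33.930, χ²_{0.05,49} = 66.339
Rejection region: χ² < 33.930 or χ² > 66.339
Decision: fail to reject H₀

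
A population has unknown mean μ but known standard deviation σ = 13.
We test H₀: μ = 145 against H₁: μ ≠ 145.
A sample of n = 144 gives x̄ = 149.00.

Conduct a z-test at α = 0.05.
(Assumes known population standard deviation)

Answer: z = 3.6924, reject H₀

Derivation:
Standard error: SE = σ/√n = 13/√144 = 1.0833
z-statistic: z = (x̄ - μ₀)/SE = (149.00 - 145)/1.0833 = 3.6924
Critical value: ±1.960
p-value = 0.0002
Decision: reject H₀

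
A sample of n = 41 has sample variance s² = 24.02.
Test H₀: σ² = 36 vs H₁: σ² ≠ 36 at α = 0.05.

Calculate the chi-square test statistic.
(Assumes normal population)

df = n - 1 = 40
χ² = (n-1)s²/σ₀² = 40×24.02/36 = 26.6889
Critical values: χ²_{0.975,40} = 24.433, χ²_{0.025,40} = 59.342
Rejection region: χ² < 24.433 or χ² > 59.342
Decision: fail to reject H₀

Answer: χ² = 26.6889, fail to reject H₀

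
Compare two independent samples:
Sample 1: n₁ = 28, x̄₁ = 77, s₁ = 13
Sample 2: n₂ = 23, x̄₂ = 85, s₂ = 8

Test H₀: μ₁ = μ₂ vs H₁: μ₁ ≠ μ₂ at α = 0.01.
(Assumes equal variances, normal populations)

Pooled variance: s²_p = [27×13² + 22×8²]/(49) = 121.8571
s_p = 11.0389
SE = s_p×√(1/n₁ + 1/n₂) = 11.0389×√(1/28 + 1/23) = 3.1065
t = (x̄₁ - x̄₂)/SE = (77 - 85)/3.1065 = -2.5752
df = 49, t-critical = ±2.680
Decision: fail to reject H₀

Answer: t = -2.5752, fail to reject H₀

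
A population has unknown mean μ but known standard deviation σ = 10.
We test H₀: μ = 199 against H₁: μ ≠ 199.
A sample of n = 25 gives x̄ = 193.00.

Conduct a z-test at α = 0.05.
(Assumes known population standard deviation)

Answer: z = -3.0000, reject H₀

Derivation:
Standard error: SE = σ/√n = 10/√25 = 2.0000
z-statistic: z = (x̄ - μ₀)/SE = (193.00 - 199)/2.0000 = -3.0000
Critical value: ±1.960
p-value = 0.0027
Decision: reject H₀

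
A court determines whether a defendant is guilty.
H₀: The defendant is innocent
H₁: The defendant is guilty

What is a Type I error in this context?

Answer: Convicting an innocent person

Derivation:
A Type I error (probability α) occurs when we reject a true H₀.
A Type II error (probability β) occurs when we fail to reject a false H₀.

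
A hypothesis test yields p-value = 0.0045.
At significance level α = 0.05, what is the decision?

Compare p-value to α:
0.0045 < 0.05
Decision: reject H₀

Answer: reject H₀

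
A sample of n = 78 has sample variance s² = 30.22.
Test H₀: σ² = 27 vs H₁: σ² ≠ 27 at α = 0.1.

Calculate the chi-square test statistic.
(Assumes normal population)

df = n - 1 = 77
χ² = (n-1)s²/σ₀² = 77×30.22/27 = 86.1830
Critical values: χ²_{0.95,77} = 57.786, χ²_{0.05,77} = 98.484
Rejection region: χ² < 57.786 or χ² > 98.484
Decision: fail to reject H₀

Answer: χ² = 86.1830, fail to reject H₀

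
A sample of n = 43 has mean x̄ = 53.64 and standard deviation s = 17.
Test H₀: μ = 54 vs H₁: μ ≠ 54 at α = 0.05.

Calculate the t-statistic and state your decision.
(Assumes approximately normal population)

Answer: t = -0.1389, fail to reject H₀

Derivation:
df = n - 1 = 42
SE = s/√n = 17/√43 = 2.5925
t = (x̄ - μ₀)/SE = (53.64 - 54)/2.5925 = -0.1389
Critical value: t_{0.025,42} = ±2.018
p-value ≈ 0.8902
Decision: fail to reject H₀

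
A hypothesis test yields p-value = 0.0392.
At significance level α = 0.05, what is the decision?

Compare p-value to α:
0.0392 < 0.05
Decision: reject H₀

Answer: reject H₀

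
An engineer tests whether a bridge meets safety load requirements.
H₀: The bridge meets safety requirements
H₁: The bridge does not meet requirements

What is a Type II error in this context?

Type I error: rejecting H₀ when it is actually true (false positive).
Type II error: failing to reject H₀ when H₁ is actually true (false negative).

Answer: Declaring an unsafe bridge to be safe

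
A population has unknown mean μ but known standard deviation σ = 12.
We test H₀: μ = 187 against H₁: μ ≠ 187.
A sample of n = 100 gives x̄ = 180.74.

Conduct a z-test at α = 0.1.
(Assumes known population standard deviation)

Answer: z = -5.2167, reject H₀

Derivation:
Standard error: SE = σ/√n = 12/√100 = 1.2000
z-statistic: z = (x̄ - μ₀)/SE = (180.74 - 187)/1.2000 = -5.2167
Critical value: ±1.645
p-value < 0.0001
Decision: reject H₀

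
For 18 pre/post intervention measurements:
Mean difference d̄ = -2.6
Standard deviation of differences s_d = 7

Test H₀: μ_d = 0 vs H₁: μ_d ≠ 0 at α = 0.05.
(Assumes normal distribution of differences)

Answer: t = -1.5759, fail to reject H₀

Derivation:
df = n - 1 = 17
SE = s_d/√n = 7/√18 = 1.6499
t = d̄/SE = -2.6/1.6499 = -1.5759
Critical value: t_{0.025,17} = ±2.110
p-value ≈ 0.1335
Decision: fail to reject H₀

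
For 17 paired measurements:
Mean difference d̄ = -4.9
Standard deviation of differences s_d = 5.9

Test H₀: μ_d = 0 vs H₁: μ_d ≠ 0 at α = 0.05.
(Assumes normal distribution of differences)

Answer: t = -3.4242, reject H₀

Derivation:
df = n - 1 = 16
SE = s_d/√n = 5.9/√17 = 1.4310
t = d̄/SE = -4.9/1.4310 = -3.4242
Critical value: t_{0.025,16} = ±2.120
p-value ≈ 0.0035
Decision: reject H₀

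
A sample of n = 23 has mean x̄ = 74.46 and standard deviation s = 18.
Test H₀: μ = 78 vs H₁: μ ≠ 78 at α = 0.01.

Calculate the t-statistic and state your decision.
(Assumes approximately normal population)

df = n - 1 = 22
SE = s/√n = 18/√23 = 3.7533
t = (x̄ - μ₀)/SE = (74.46 - 78)/3.7533 = -0.9432
Critical value: t_{0.005,22} = ±2.819
p-value ≈ 0.3558
Decision: fail to reject H₀

Answer: t = -0.9432, fail to reject H₀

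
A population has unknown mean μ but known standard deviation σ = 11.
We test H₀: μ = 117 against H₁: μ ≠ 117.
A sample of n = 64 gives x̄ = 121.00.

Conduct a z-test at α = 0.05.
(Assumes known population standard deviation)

Standard error: SE = σ/√n = 11/√64 = 1.3750
z-statistic: z = (x̄ - μ₀)/SE = (121.00 - 117)/1.3750 = 2.9091
Critical value: ±1.960
p-value = 0.0036
Decision: reject H₀

Answer: z = 2.9091, reject H₀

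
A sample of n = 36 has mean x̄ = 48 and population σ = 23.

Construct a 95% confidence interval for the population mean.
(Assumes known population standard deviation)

Answer: (40.4867, 55.5133)

Derivation:
Confidence level: 95%, α = 0.05
z_0.025 = 1.960
SE = σ/√n = 23/√36 = 3.8333
Margin of error = 1.960 × 3.8333 = 7.5133
CI: x̄ ± margin = 48 ± 7.5133
CI: (40.4867, 55.5133)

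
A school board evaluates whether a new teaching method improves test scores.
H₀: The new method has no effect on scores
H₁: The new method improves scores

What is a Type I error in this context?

A Type I error (probability α) occurs when we reject a true H₀.
A Type II error (probability β) occurs when we fail to reject a false H₀.

Answer: Concluding the new method improves scores when it actually doesn't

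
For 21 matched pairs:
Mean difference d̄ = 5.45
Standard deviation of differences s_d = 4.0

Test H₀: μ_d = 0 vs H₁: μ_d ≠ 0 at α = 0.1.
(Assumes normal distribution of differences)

Answer: t = 6.2436, reject H₀

Derivation:
df = n - 1 = 20
SE = s_d/√n = 4.0/√21 = 0.8729
t = d̄/SE = 5.45/0.8729 = 6.2436
Critical value: t_{0.05,20} = ±1.725
p-value < 0.0001
Decision: reject H₀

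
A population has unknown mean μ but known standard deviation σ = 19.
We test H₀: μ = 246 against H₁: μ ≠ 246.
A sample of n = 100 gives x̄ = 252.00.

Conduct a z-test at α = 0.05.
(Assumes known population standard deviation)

Standard error: SE = σ/√n = 19/√100 = 1.9000
z-statistic: z = (x̄ - μ₀)/SE = (252.00 - 246)/1.9000 = 3.1579
Critical value: ±1.960
p-value = 0.0016
Decision: reject H₀

Answer: z = 3.1579, reject H₀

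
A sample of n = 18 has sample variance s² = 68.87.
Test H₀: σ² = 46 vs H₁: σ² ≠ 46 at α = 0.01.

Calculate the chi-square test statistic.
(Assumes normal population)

Answer: χ² = 25.4520, fail to reject H₀

Derivation:
df = n - 1 = 17
χ² = (n-1)s²/σ₀² = 17×68.87/46 = 25.4520
Critical values: χ²_{0.995,17} = 5.697, χ²_{0.005,17} = 35.718
Rejection region: χ² < 5.697 or χ² > 35.718
Decision: fail to reject H₀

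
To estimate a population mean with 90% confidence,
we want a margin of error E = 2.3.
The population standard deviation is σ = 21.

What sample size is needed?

z_0.05 = 1.645
n = (z×σ/E)² = (1.645×21/2.3)²
n = 225.5873
Round up: n = 226

Answer: n = 226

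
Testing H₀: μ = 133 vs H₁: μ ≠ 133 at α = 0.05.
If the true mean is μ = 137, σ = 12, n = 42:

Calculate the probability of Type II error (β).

SE = σ/√n = 12/√42 = 1.8516
Critical values: μ₀ ± z_0.025×SE = 133 ± 1.960×1.8516
Acceptance region: (129.3709, 136.6291)
Under H₁ (μ = 137): z_high = (136.6291 - 137)/1.8516 = -0.2003, z_low = (129.3709 - 137)/1.8516 = -4.1203
β = P(not reject | H₁) = Φ(-0.2003) - Φ(-4.1203) ≈ 0.4206

Answer: β ≈ 0.4206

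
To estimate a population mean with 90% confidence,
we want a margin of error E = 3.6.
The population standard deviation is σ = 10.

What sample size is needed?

z_0.05 = 1.645
n = (z×σ/E)² = (1.645×10/3.6)²
n = 20.8798
Round up: n = 21

Answer: n = 21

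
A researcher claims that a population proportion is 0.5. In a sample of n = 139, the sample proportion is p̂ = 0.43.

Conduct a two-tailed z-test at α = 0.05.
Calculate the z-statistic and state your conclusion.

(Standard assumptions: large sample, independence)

Answer: z = -1.6506, fail to reject H₀

Derivation:
H₀: p = 0.5, H₁: p ≠ 0.5
Standard error: SE = √(p₀(1-p₀)/n) = √(0.5×0.5/139) = 0.042409
z-statistic: z = (p̂ - p₀)/SE = (0.43 - 0.5)/0.042409 = -1.6506
Critical value: z_0.025 = ±1.960
p-value = 0.0988
Decision: fail to reject H₀ at α = 0.05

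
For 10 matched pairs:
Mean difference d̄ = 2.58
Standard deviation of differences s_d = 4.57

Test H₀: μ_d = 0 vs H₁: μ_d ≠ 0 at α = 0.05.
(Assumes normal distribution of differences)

df = n - 1 = 9
SE = s_d/√n = 4.57/√10 = 1.4452
t = d̄/SE = 2.58/1.4452 = 1.7852
Critical value: t_{0.025,9} = ±2.262
p-value ≈ 0.1079
Decision: fail to reject H₀

Answer: t = 1.7852, fail to reject H₀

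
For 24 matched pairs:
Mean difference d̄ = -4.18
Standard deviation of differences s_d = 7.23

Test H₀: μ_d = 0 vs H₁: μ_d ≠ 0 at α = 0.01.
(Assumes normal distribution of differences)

df = n - 1 = 23
SE = s_d/√n = 7.23/√24 = 1.4758
t = d̄/SE = -4.18/1.4758 = -2.8324
Critical value: t_{0.005,23} = ±2.807
p-value ≈ 0.0094
Decision: reject H₀

Answer: t = -2.8324, reject H₀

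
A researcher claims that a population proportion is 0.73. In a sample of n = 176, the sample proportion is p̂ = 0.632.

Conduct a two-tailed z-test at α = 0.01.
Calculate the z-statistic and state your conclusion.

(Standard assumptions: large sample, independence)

H₀: p = 0.73, H₁: p ≠ 0.73
Standard error: SE = √(p₀(1-p₀)/n) = √(0.73×0.27/176) = 0.033465
z-statistic: z = (p̂ - p₀)/SE = (0.632 - 0.73)/0.033465 = -2.9284
Critical value: z_0.005 = ±2.576
p-value = 0.0034
Decision: reject H₀ at α = 0.01

Answer: z = -2.9284, reject H₀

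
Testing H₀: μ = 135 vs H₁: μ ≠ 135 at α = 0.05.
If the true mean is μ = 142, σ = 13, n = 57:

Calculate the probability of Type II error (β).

Answer: β ≈ 0.0176

Derivation:
SE = σ/√n = 13/√57 = 1.7219
Critical values: μ₀ ± z_0.025×SE = 135 ± 1.960×1.7219
Acceptance region: (131.6251, 138.3749)
Under H₁ (μ = 142): z_high = (138.3749 - 142)/1.7219 = -2.1053, z_low = (131.6251 - 142)/1.7219 = -6.0253
β = P(not reject | H₁) = Φ(-2.1053) - Φ(-6.0253) ≈ 0.0176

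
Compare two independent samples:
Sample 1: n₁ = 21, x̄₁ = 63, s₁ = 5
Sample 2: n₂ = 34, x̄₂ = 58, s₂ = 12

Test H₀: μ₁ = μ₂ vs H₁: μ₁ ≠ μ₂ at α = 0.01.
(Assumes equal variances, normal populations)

Answer: t = 1.8098, fail to reject H₀

Derivation:
Pooled variance: s²_p = [20×5² + 33×12²]/(53) = 99.0943
s_p = 9.9546
SE = s_p×√(1/n₁ + 1/n₂) = 9.9546×√(1/21 + 1/34) = 2.7628
t = (x̄₁ - x̄₂)/SE = (63 - 58)/2.7628 = 1.8098
df = 53, t-critical = ±2.672
Decision: fail to reject H₀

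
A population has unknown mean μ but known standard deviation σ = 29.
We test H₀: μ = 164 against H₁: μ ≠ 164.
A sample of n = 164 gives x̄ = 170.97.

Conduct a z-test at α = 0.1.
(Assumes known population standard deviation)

Standard error: SE = σ/√n = 29/√164 = 2.2645
z-statistic: z = (x̄ - μ₀)/SE = (170.97 - 164)/2.2645 = 3.0779
Critical value: ±1.645
p-value = 0.0021
Decision: reject H₀

Answer: z = 3.0779, reject H₀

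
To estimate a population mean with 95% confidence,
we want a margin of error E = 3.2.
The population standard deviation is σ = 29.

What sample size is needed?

z_0.025 = 1.960
n = (z×σ/E)² = (1.960×29/3.2)²
n = 315.5064
Round up: n = 316

Answer: n = 316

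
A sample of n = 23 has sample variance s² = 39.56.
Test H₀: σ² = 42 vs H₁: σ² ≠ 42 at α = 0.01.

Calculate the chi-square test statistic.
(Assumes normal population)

Answer: χ² = 20.7219, fail to reject H₀

Derivation:
df = n - 1 = 22
χ² = (n-1)s²/σ₀² = 22×39.56/42 = 20.7219
Critical values: χ²_{0.995,22} = 8.643, χ²_{0.005,22} = 42.796
Rejection region: χ² < 8.643 or χ² > 42.796
Decision: fail to reject H₀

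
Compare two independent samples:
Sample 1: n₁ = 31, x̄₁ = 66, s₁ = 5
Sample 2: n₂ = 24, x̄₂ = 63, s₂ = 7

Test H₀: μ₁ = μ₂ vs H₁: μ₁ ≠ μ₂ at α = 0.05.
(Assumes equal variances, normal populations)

Pooled variance: s²_p = [30×5² + 23×7²]/(53) = 35.4151
s_p = 5.9511
SE = s_p×√(1/n₁ + 1/n₂) = 5.9511×√(1/31 + 1/24) = 1.6181
t = (x̄₁ - x̄₂)/SE = (66 - 63)/1.6181 = 1.8540
df = 53, t-critical = ±2.006
Decision: fail to reject H₀

Answer: t = 1.8540, fail to reject H₀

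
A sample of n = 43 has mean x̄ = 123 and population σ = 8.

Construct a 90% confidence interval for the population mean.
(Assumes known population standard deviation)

Confidence level: 90%, α = 0.1
z_0.05 = 1.645
SE = σ/√n = 8/√43 = 1.2200
Margin of error = 1.645 × 1.2200 = 2.0069
CI: x̄ ± margin = 123 ± 2.0069
CI: (120.9931, 125.0069)

Answer: (120.9931, 125.0069)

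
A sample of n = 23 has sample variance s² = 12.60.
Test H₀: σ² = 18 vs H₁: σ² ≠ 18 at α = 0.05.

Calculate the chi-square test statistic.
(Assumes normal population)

df = n - 1 = 22
χ² = (n-1)s²/σ₀² = 22×12.60/18 = 15.4000
Critical values: χ²_{0.975,22} = 10.982, χ²_{0.025,22} = 36.781
Rejection region: χ² < 10.982 or χ² > 36.781
Decision: fail to reject H₀

Answer: χ² = 15.4000, fail to reject H₀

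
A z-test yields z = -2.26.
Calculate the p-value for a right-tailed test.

Answer: p-value ≈ 0.9881

Derivation:
For z = -2.26:
p = P(Z > -2.26) = 1 - Φ(-2.26) = 0.9881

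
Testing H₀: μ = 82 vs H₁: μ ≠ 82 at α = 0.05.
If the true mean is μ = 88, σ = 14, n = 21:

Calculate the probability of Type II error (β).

SE = σ/√n = 14/√21 = 3.0551
Critical values: μ₀ ± z_0.025×SE = 82 ± 1.960×3.0551
Acceptance region: (76.0120, 87.9880)
Under H₁ (μ = 88): z_high = (87.9880 - 88)/3.0551 = -0.0039, z_low = (76.0120 - 88)/3.0551 = -3.9239
β = P(not reject | H₁) = Φ(-0.0039) - Φ(-3.9239) ≈ 0.4984

Answer: β ≈ 0.4984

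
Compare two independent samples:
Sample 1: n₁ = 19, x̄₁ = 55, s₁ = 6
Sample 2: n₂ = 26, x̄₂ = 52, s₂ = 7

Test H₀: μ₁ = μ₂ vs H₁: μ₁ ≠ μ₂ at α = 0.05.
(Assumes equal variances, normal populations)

Answer: t = 1.5060, fail to reject H₀

Derivation:
Pooled variance: s²_p = [18×6² + 25×7²]/(43) = 43.5581
s_p = 6.5999
SE = s_p×√(1/n₁ + 1/n₂) = 6.5999×√(1/19 + 1/26) = 1.9920
t = (x̄₁ - x̄₂)/SE = (55 - 52)/1.9920 = 1.5060
df = 43, t-critical = ±2.017
Decision: fail to reject H₀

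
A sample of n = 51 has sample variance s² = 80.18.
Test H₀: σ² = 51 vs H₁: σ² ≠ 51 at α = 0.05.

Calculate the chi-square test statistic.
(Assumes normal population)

Answer: χ² = 78.6078, reject H₀

Derivation:
df = n - 1 = 50
χ² = (n-1)s²/σ₀² = 50×80.18/51 = 78.6078
Critical values: χ²_{0.975,50} = 32.357, χ²_{0.025,50} = 71.420
Rejection region: χ² < 32.357 or χ² > 71.420
Decision: reject H₀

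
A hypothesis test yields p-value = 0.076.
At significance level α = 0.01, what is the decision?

Answer: fail to reject H₀

Derivation:
Compare p-value to α:
0.076 ≥ 0.01
Decision: fail to reject H₀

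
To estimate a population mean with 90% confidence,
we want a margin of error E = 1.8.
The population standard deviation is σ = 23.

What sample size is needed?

z_0.05 = 1.645
n = (z×σ/E)² = (1.645×23/1.8)²
n = 441.8170
Round up: n = 442

Answer: n = 442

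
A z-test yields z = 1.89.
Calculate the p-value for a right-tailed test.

For z = 1.89:
p = P(Z > 1.89) = 1 - Φ(1.89) = 0.0294

Answer: p-value ≈ 0.0294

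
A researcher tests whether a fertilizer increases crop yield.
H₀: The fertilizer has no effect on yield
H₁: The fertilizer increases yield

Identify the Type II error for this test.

A Type I error (probability α) occurs when we reject a true H₀.
A Type II error (probability β) occurs when we fail to reject a false H₀.

Answer: Failing to recommend an effective fertilizer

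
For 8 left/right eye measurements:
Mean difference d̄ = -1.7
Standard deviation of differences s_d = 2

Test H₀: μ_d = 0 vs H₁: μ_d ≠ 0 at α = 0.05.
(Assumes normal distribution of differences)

df = n - 1 = 7
SE = s_d/√n = 2/√8 = 0.7071
t = d̄/SE = -1.7/0.7071 = -2.4042
Critical value: t_{0.025,7} = ±2.365
p-value ≈ 0.0472
Decision: reject H₀

Answer: t = -2.4042, reject H₀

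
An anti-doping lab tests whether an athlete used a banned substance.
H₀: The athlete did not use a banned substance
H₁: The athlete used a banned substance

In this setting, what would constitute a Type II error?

Type I error: rejecting H₀ when it is actually true (false positive).
Type II error: failing to reject H₀ when H₁ is actually true (false negative).

Answer: Failing to detect doping in an athlete who used a banned substance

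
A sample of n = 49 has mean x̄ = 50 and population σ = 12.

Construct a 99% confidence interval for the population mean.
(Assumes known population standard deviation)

Confidence level: 99%, α = 0.01
z_0.005 = 2.576
SE = σ/√n = 12/√49 = 1.7143
Margin of error = 2.576 × 1.7143 = 4.4160
CI: x̄ ± margin = 50 ± 4.4160
CI: (45.5840, 54.4160)

Answer: (45.5840, 54.4160)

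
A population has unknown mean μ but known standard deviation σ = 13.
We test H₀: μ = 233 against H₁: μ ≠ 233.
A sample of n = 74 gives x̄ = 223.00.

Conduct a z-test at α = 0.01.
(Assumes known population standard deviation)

Standard error: SE = σ/√n = 13/√74 = 1.5112
z-statistic: z = (x̄ - μ₀)/SE = (223.00 - 233)/1.5112 = -6.6173
Critical value: ±2.576
p-value < 0.0001
Decision: reject H₀

Answer: z = -6.6173, reject H₀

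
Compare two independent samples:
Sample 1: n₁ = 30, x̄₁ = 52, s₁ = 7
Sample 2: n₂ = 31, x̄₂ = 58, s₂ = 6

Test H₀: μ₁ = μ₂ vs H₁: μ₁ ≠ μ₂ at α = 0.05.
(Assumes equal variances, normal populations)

Answer: t = -3.5984, reject H₀

Derivation:
Pooled variance: s²_p = [29×7² + 30×6²]/(59) = 42.3898
s_p = 6.5107
SE = s_p×√(1/n₁ + 1/n₂) = 6.5107×√(1/30 + 1/31) = 1.6674
t = (x̄₁ - x̄₂)/SE = (52 - 58)/1.6674 = -3.5984
df = 59, t-critical = ±2.001
Decision: reject H₀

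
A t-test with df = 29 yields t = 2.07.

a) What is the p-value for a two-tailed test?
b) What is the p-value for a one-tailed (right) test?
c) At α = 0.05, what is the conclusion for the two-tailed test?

Using t-distribution with df = 29:
a) Two-tailed: p = 2×P(T > 2.07) = 0.0475
b) One-tailed: p = P(T > 2.07) = 0.0237
c) 0.0475 < 0.05, reject H₀

Answer: a) 0.0475, b) 0.0237, c) reject H₀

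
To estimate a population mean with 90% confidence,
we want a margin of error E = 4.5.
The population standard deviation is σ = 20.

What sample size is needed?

Answer: n = 54

Derivation:
z_0.05 = 1.645
n = (z×σ/E)² = (1.645×20/4.5)²
n = 53.4523
Round up: n = 54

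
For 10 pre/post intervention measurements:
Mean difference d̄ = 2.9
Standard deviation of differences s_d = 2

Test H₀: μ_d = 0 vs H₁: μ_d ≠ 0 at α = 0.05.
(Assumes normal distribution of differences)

df = n - 1 = 9
SE = s_d/√n = 2/√10 = 0.6325
t = d̄/SE = 2.9/0.6325 = 4.5850
Critical value: t_{0.025,9} = ±2.262
p-value ≈ 0.0013
Decision: reject H₀

Answer: t = 4.5850, reject H₀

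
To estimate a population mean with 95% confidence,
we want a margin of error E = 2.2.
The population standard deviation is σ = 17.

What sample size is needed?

Answer: n = 230

Derivation:
z_0.025 = 1.960
n = (z×σ/E)² = (1.960×17/2.2)²
n = 229.3848
Round up: n = 230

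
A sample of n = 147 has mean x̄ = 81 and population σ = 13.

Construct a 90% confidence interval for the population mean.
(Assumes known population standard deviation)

Answer: (79.2362, 82.7638)

Derivation:
Confidence level: 90%, α = 0.1
z_0.05 = 1.645
SE = σ/√n = 13/√147 = 1.0722
Margin of error = 1.645 × 1.0722 = 1.7638
CI: x̄ ± margin = 81 ± 1.7638
CI: (79.2362, 82.7638)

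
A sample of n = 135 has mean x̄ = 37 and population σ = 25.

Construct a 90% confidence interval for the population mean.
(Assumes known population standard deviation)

Confidence level: 90%, α = 0.1
z_0.05 = 1.645
SE = σ/√n = 25/√135 = 2.1517
Margin of error = 1.645 × 2.1517 = 3.5395
CI: x̄ ± margin = 37 ± 3.5395
CI: (33.4605, 40.5395)

Answer: (33.4605, 40.5395)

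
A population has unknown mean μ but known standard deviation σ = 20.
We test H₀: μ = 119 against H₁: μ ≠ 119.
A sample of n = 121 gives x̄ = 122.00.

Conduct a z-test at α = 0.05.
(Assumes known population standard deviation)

Answer: z = 1.6500, fail to reject H₀

Derivation:
Standard error: SE = σ/√n = 20/√121 = 1.8182
z-statistic: z = (x̄ - μ₀)/SE = (122.00 - 119)/1.8182 = 1.6500
Critical value: ±1.960
p-value = 0.0989
Decision: fail to reject H₀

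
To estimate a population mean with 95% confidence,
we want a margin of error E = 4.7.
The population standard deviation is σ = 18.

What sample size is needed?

Answer: n = 57

Derivation:
z_0.025 = 1.960
n = (z×σ/E)² = (1.960×18/4.7)²
n = 56.3458
Round up: n = 57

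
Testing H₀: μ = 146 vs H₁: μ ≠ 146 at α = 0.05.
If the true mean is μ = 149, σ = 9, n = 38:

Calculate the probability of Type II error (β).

SE = σ/√n = 9/√38 = 1.4600
Critical values: μ₀ ± z_0.025×SE = 146 ± 1.960×1.4600
Acceptance region: (143.1384, 148.8616)
Under H₁ (μ = 149): z_high = (148.8616 - 149)/1.4600 = -0.0948, z_low = (143.1384 - 149)/1.4600 = -4.0148
β = P(not reject | H₁) = Φ(-0.0948) - Φ(-4.0148) ≈ 0.4622

Answer: β ≈ 0.4622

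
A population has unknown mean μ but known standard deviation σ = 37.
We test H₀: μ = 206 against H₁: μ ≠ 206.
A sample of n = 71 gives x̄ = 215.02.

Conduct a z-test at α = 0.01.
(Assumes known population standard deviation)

Standard error: SE = σ/√n = 37/√71 = 4.3911
z-statistic: z = (x̄ - μ₀)/SE = (215.02 - 206)/4.3911 = 2.0542
Critical value: ±2.576
p-value = 0.0400
Decision: fail to reject H₀

Answer: z = 2.0542, fail to reject H₀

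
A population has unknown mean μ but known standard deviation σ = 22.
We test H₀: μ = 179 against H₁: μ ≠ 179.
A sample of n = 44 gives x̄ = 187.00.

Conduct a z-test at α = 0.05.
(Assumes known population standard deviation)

Standard error: SE = σ/√n = 22/√44 = 3.3166
z-statistic: z = (x̄ - μ₀)/SE = (187.00 - 179)/3.3166 = 2.4121
Critical value: ±1.960
p-value = 0.0159
Decision: reject H₀

Answer: z = 2.4121, reject H₀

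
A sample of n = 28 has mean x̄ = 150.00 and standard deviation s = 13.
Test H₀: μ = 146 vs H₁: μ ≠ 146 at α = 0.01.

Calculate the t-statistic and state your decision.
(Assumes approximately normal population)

Answer: t = 1.6281, fail to reject H₀

Derivation:
df = n - 1 = 27
SE = s/√n = 13/√28 = 2.4568
t = (x̄ - μ₀)/SE = (150.00 - 146)/2.4568 = 1.6281
Critical value: t_{0.005,27} = ±2.771
p-value ≈ 0.1151
Decision: fail to reject H₀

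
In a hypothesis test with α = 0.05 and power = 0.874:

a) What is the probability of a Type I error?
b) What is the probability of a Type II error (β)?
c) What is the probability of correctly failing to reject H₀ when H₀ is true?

Answer: a) 0.05, b) 0.126, c) 0.95

Derivation:
a) Type I error probability = α = 0.05
b) Power = P(reject H₀ | H₁ true) = 1 - β = 0.874, so Type II error probability = β = 1 - Power = 0.126
c) P(fail to reject H₀ | H₀ true) = 1 - α = 0.95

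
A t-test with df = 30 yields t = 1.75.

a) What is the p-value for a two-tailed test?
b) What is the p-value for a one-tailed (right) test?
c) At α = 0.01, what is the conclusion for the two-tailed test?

Answer: a) 0.0903, b) 0.0452, c) fail to reject H₀

Derivation:
Using t-distribution with df = 30:
a) Two-tailed: p = 2×P(T > 1.75) = 0.0903
b) One-tailed: p = P(T > 1.75) = 0.0452
c) 0.0903 ≥ 0.01, fail to reject H₀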